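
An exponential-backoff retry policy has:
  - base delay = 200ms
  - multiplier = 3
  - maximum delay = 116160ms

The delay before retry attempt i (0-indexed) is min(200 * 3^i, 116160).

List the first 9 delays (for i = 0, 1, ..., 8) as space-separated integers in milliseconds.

Answer: 200 600 1800 5400 16200 48600 116160 116160 116160

Derivation:
Computing each delay:
  i=0: min(200*3^0, 116160) = 200
  i=1: min(200*3^1, 116160) = 600
  i=2: min(200*3^2, 116160) = 1800
  i=3: min(200*3^3, 116160) = 5400
  i=4: min(200*3^4, 116160) = 16200
  i=5: min(200*3^5, 116160) = 48600
  i=6: min(200*3^6, 116160) = 116160
  i=7: min(200*3^7, 116160) = 116160
  i=8: min(200*3^8, 116160) = 116160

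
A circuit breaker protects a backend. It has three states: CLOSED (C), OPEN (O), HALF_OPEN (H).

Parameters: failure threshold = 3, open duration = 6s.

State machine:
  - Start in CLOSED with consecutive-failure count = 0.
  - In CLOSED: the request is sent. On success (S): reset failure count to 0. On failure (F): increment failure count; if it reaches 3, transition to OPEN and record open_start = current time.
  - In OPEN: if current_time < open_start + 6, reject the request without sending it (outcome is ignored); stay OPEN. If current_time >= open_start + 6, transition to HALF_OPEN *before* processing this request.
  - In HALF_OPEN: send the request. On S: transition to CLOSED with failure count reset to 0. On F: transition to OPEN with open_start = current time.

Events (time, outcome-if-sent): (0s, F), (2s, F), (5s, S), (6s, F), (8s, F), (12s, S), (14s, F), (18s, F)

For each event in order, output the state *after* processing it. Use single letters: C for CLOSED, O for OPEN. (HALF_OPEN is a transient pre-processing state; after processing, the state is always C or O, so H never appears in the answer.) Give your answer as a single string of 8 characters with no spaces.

Answer: CCCCCCCC

Derivation:
State after each event:
  event#1 t=0s outcome=F: state=CLOSED
  event#2 t=2s outcome=F: state=CLOSED
  event#3 t=5s outcome=S: state=CLOSED
  event#4 t=6s outcome=F: state=CLOSED
  event#5 t=8s outcome=F: state=CLOSED
  event#6 t=12s outcome=S: state=CLOSED
  event#7 t=14s outcome=F: state=CLOSED
  event#8 t=18s outcome=F: state=CLOSED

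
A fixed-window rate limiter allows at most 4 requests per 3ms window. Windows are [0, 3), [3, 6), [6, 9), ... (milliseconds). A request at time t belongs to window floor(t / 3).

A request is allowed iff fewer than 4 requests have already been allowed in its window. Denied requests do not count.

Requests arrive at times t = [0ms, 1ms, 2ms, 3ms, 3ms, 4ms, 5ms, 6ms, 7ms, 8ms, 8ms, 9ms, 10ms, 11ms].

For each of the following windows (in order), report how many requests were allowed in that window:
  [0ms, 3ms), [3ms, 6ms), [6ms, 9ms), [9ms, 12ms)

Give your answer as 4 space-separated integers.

Processing requests:
  req#1 t=0ms (window 0): ALLOW
  req#2 t=1ms (window 0): ALLOW
  req#3 t=2ms (window 0): ALLOW
  req#4 t=3ms (window 1): ALLOW
  req#5 t=3ms (window 1): ALLOW
  req#6 t=4ms (window 1): ALLOW
  req#7 t=5ms (window 1): ALLOW
  req#8 t=6ms (window 2): ALLOW
  req#9 t=7ms (window 2): ALLOW
  req#10 t=8ms (window 2): ALLOW
  req#11 t=8ms (window 2): ALLOW
  req#12 t=9ms (window 3): ALLOW
  req#13 t=10ms (window 3): ALLOW
  req#14 t=11ms (window 3): ALLOW

Allowed counts by window: 3 4 4 3

Answer: 3 4 4 3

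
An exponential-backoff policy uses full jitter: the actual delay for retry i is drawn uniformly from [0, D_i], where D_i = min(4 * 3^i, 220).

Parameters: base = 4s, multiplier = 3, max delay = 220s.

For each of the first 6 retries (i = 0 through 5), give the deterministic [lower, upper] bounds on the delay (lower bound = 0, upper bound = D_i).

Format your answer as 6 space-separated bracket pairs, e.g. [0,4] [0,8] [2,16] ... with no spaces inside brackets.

Answer: [0,4] [0,12] [0,36] [0,108] [0,220] [0,220]

Derivation:
Computing bounds per retry:
  i=0: D_i=min(4*3^0,220)=4, bounds=[0,4]
  i=1: D_i=min(4*3^1,220)=12, bounds=[0,12]
  i=2: D_i=min(4*3^2,220)=36, bounds=[0,36]
  i=3: D_i=min(4*3^3,220)=108, bounds=[0,108]
  i=4: D_i=min(4*3^4,220)=220, bounds=[0,220]
  i=5: D_i=min(4*3^5,220)=220, bounds=[0,220]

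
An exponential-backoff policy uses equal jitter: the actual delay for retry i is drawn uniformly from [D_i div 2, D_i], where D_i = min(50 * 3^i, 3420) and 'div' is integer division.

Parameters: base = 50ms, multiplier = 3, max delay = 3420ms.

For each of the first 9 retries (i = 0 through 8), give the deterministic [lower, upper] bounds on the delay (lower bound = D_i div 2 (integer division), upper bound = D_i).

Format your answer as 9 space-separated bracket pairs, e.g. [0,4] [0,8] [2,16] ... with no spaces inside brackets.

Computing bounds per retry:
  i=0: D_i=min(50*3^0,3420)=50, bounds=[25,50]
  i=1: D_i=min(50*3^1,3420)=150, bounds=[75,150]
  i=2: D_i=min(50*3^2,3420)=450, bounds=[225,450]
  i=3: D_i=min(50*3^3,3420)=1350, bounds=[675,1350]
  i=4: D_i=min(50*3^4,3420)=3420, bounds=[1710,3420]
  i=5: D_i=min(50*3^5,3420)=3420, bounds=[1710,3420]
  i=6: D_i=min(50*3^6,3420)=3420, bounds=[1710,3420]
  i=7: D_i=min(50*3^7,3420)=3420, bounds=[1710,3420]
  i=8: D_i=min(50*3^8,3420)=3420, bounds=[1710,3420]

Answer: [25,50] [75,150] [225,450] [675,1350] [1710,3420] [1710,3420] [1710,3420] [1710,3420] [1710,3420]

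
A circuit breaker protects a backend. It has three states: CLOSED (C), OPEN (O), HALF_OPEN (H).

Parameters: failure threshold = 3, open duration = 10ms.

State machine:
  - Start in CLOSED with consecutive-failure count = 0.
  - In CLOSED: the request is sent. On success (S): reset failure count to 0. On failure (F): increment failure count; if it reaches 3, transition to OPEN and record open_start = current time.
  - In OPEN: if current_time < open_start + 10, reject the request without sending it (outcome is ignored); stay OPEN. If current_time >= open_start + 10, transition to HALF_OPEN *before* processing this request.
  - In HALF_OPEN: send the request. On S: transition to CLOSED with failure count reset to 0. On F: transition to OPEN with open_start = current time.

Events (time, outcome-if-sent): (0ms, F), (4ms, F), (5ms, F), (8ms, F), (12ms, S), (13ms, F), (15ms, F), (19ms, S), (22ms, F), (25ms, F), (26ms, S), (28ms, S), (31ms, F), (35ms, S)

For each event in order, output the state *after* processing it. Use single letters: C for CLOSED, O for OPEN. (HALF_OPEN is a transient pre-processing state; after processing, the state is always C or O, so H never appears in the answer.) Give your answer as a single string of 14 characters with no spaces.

Answer: CCOOOOOOOOOOOC

Derivation:
State after each event:
  event#1 t=0ms outcome=F: state=CLOSED
  event#2 t=4ms outcome=F: state=CLOSED
  event#3 t=5ms outcome=F: state=OPEN
  event#4 t=8ms outcome=F: state=OPEN
  event#5 t=12ms outcome=S: state=OPEN
  event#6 t=13ms outcome=F: state=OPEN
  event#7 t=15ms outcome=F: state=OPEN
  event#8 t=19ms outcome=S: state=OPEN
  event#9 t=22ms outcome=F: state=OPEN
  event#10 t=25ms outcome=F: state=OPEN
  event#11 t=26ms outcome=S: state=OPEN
  event#12 t=28ms outcome=S: state=OPEN
  event#13 t=31ms outcome=F: state=OPEN
  event#14 t=35ms outcome=S: state=CLOSED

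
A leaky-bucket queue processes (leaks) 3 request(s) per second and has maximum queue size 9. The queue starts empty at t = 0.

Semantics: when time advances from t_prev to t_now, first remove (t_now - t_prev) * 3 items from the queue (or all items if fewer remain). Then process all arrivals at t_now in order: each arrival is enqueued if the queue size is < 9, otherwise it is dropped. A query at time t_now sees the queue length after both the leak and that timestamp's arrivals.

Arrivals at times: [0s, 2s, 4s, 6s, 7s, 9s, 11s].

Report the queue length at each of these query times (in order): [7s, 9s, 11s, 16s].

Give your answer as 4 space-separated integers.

Queue lengths at query times:
  query t=7s: backlog = 1
  query t=9s: backlog = 1
  query t=11s: backlog = 1
  query t=16s: backlog = 0

Answer: 1 1 1 0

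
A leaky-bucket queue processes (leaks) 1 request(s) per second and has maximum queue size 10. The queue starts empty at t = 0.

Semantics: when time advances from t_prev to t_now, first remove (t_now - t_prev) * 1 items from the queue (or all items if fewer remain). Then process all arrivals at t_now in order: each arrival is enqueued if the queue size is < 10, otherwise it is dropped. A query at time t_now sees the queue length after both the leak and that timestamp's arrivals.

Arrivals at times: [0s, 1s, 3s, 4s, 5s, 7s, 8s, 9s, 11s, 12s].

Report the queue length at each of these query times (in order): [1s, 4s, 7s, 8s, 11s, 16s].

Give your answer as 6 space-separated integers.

Queue lengths at query times:
  query t=1s: backlog = 1
  query t=4s: backlog = 1
  query t=7s: backlog = 1
  query t=8s: backlog = 1
  query t=11s: backlog = 1
  query t=16s: backlog = 0

Answer: 1 1 1 1 1 0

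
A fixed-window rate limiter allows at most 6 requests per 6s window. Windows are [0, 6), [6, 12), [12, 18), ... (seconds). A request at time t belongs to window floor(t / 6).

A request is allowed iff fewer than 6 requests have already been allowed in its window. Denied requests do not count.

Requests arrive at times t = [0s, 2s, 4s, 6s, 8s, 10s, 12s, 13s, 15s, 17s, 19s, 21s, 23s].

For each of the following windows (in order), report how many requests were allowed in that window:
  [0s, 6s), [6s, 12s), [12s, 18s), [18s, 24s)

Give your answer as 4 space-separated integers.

Answer: 3 3 4 3

Derivation:
Processing requests:
  req#1 t=0s (window 0): ALLOW
  req#2 t=2s (window 0): ALLOW
  req#3 t=4s (window 0): ALLOW
  req#4 t=6s (window 1): ALLOW
  req#5 t=8s (window 1): ALLOW
  req#6 t=10s (window 1): ALLOW
  req#7 t=12s (window 2): ALLOW
  req#8 t=13s (window 2): ALLOW
  req#9 t=15s (window 2): ALLOW
  req#10 t=17s (window 2): ALLOW
  req#11 t=19s (window 3): ALLOW
  req#12 t=21s (window 3): ALLOW
  req#13 t=23s (window 3): ALLOW

Allowed counts by window: 3 3 4 3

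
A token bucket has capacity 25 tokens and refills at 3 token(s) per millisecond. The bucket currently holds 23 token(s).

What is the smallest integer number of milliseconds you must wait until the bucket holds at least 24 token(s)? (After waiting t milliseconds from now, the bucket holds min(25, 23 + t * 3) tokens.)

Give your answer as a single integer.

Need 23 + t * 3 >= 24, so t >= 1/3.
Smallest integer t = ceil(1/3) = 1.

Answer: 1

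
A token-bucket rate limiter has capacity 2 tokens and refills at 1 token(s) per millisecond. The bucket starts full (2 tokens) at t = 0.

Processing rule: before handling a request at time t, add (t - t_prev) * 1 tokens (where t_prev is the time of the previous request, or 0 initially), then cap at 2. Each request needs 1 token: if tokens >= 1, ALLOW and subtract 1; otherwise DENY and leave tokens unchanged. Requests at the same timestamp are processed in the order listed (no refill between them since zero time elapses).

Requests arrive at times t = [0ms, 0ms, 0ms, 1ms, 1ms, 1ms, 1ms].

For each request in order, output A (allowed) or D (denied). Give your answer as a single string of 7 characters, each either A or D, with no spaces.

Simulating step by step:
  req#1 t=0ms: ALLOW
  req#2 t=0ms: ALLOW
  req#3 t=0ms: DENY
  req#4 t=1ms: ALLOW
  req#5 t=1ms: DENY
  req#6 t=1ms: DENY
  req#7 t=1ms: DENY

Answer: AADADDD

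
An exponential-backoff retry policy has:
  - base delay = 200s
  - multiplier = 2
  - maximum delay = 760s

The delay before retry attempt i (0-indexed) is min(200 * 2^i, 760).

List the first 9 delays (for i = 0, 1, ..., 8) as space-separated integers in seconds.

Answer: 200 400 760 760 760 760 760 760 760

Derivation:
Computing each delay:
  i=0: min(200*2^0, 760) = 200
  i=1: min(200*2^1, 760) = 400
  i=2: min(200*2^2, 760) = 760
  i=3: min(200*2^3, 760) = 760
  i=4: min(200*2^4, 760) = 760
  i=5: min(200*2^5, 760) = 760
  i=6: min(200*2^6, 760) = 760
  i=7: min(200*2^7, 760) = 760
  i=8: min(200*2^8, 760) = 760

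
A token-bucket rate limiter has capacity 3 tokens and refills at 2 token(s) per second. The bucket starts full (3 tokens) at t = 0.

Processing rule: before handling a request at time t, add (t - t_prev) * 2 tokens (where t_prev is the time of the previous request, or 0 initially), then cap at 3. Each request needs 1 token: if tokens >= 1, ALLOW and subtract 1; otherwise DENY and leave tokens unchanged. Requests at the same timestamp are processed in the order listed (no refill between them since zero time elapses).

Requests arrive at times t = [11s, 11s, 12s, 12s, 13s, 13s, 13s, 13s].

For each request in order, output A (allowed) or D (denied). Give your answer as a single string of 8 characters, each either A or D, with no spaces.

Answer: AAAAAAAD

Derivation:
Simulating step by step:
  req#1 t=11s: ALLOW
  req#2 t=11s: ALLOW
  req#3 t=12s: ALLOW
  req#4 t=12s: ALLOW
  req#5 t=13s: ALLOW
  req#6 t=13s: ALLOW
  req#7 t=13s: ALLOW
  req#8 t=13s: DENY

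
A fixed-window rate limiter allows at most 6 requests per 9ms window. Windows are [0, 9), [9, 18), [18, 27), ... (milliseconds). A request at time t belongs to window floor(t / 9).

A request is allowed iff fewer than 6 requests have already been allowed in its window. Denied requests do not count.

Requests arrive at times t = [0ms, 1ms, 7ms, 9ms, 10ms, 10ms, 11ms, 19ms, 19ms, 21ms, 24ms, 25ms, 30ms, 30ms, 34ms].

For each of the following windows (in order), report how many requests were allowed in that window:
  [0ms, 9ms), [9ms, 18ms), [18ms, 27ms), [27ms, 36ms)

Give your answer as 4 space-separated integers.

Answer: 3 4 5 3

Derivation:
Processing requests:
  req#1 t=0ms (window 0): ALLOW
  req#2 t=1ms (window 0): ALLOW
  req#3 t=7ms (window 0): ALLOW
  req#4 t=9ms (window 1): ALLOW
  req#5 t=10ms (window 1): ALLOW
  req#6 t=10ms (window 1): ALLOW
  req#7 t=11ms (window 1): ALLOW
  req#8 t=19ms (window 2): ALLOW
  req#9 t=19ms (window 2): ALLOW
  req#10 t=21ms (window 2): ALLOW
  req#11 t=24ms (window 2): ALLOW
  req#12 t=25ms (window 2): ALLOW
  req#13 t=30ms (window 3): ALLOW
  req#14 t=30ms (window 3): ALLOW
  req#15 t=34ms (window 3): ALLOW

Allowed counts by window: 3 4 5 3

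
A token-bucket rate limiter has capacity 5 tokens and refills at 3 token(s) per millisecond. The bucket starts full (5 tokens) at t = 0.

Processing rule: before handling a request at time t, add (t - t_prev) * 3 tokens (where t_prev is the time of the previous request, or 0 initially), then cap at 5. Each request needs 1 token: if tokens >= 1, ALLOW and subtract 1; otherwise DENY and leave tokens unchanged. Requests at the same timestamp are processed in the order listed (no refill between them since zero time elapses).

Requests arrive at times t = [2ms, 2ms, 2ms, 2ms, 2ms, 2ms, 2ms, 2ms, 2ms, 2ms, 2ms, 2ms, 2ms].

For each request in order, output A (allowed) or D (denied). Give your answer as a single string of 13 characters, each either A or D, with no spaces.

Answer: AAAAADDDDDDDD

Derivation:
Simulating step by step:
  req#1 t=2ms: ALLOW
  req#2 t=2ms: ALLOW
  req#3 t=2ms: ALLOW
  req#4 t=2ms: ALLOW
  req#5 t=2ms: ALLOW
  req#6 t=2ms: DENY
  req#7 t=2ms: DENY
  req#8 t=2ms: DENY
  req#9 t=2ms: DENY
  req#10 t=2ms: DENY
  req#11 t=2ms: DENY
  req#12 t=2ms: DENY
  req#13 t=2ms: DENY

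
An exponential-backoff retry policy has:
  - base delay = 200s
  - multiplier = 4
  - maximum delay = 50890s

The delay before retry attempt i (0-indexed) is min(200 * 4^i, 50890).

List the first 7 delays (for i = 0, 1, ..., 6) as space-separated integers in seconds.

Computing each delay:
  i=0: min(200*4^0, 50890) = 200
  i=1: min(200*4^1, 50890) = 800
  i=2: min(200*4^2, 50890) = 3200
  i=3: min(200*4^3, 50890) = 12800
  i=4: min(200*4^4, 50890) = 50890
  i=5: min(200*4^5, 50890) = 50890
  i=6: min(200*4^6, 50890) = 50890

Answer: 200 800 3200 12800 50890 50890 50890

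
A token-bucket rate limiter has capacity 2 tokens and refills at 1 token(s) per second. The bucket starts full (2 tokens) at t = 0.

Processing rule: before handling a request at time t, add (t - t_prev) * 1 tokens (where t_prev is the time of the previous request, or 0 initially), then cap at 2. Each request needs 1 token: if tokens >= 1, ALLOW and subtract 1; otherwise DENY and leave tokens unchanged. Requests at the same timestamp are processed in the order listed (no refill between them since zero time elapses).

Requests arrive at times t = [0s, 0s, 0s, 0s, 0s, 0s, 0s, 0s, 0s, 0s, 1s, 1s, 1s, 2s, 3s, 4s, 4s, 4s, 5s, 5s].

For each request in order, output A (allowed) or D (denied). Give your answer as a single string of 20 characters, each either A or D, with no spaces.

Simulating step by step:
  req#1 t=0s: ALLOW
  req#2 t=0s: ALLOW
  req#3 t=0s: DENY
  req#4 t=0s: DENY
  req#5 t=0s: DENY
  req#6 t=0s: DENY
  req#7 t=0s: DENY
  req#8 t=0s: DENY
  req#9 t=0s: DENY
  req#10 t=0s: DENY
  req#11 t=1s: ALLOW
  req#12 t=1s: DENY
  req#13 t=1s: DENY
  req#14 t=2s: ALLOW
  req#15 t=3s: ALLOW
  req#16 t=4s: ALLOW
  req#17 t=4s: DENY
  req#18 t=4s: DENY
  req#19 t=5s: ALLOW
  req#20 t=5s: DENY

Answer: AADDDDDDDDADDAAADDAD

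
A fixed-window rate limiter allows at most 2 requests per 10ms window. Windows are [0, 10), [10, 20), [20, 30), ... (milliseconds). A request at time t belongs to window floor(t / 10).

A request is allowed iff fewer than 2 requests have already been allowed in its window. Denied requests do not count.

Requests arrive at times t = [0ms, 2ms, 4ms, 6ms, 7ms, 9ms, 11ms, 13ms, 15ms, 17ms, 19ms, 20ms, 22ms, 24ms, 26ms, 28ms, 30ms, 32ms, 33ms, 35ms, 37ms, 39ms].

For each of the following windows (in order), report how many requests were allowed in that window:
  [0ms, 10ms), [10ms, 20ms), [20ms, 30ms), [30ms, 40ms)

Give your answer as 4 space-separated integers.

Processing requests:
  req#1 t=0ms (window 0): ALLOW
  req#2 t=2ms (window 0): ALLOW
  req#3 t=4ms (window 0): DENY
  req#4 t=6ms (window 0): DENY
  req#5 t=7ms (window 0): DENY
  req#6 t=9ms (window 0): DENY
  req#7 t=11ms (window 1): ALLOW
  req#8 t=13ms (window 1): ALLOW
  req#9 t=15ms (window 1): DENY
  req#10 t=17ms (window 1): DENY
  req#11 t=19ms (window 1): DENY
  req#12 t=20ms (window 2): ALLOW
  req#13 t=22ms (window 2): ALLOW
  req#14 t=24ms (window 2): DENY
  req#15 t=26ms (window 2): DENY
  req#16 t=28ms (window 2): DENY
  req#17 t=30ms (window 3): ALLOW
  req#18 t=32ms (window 3): ALLOW
  req#19 t=33ms (window 3): DENY
  req#20 t=35ms (window 3): DENY
  req#21 t=37ms (window 3): DENY
  req#22 t=39ms (window 3): DENY

Allowed counts by window: 2 2 2 2

Answer: 2 2 2 2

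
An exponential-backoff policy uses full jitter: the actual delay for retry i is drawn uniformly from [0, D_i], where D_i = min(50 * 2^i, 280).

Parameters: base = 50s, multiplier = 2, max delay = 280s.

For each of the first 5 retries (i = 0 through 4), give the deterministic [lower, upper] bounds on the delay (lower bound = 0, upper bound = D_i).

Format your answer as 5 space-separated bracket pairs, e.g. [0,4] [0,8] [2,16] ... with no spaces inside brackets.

Answer: [0,50] [0,100] [0,200] [0,280] [0,280]

Derivation:
Computing bounds per retry:
  i=0: D_i=min(50*2^0,280)=50, bounds=[0,50]
  i=1: D_i=min(50*2^1,280)=100, bounds=[0,100]
  i=2: D_i=min(50*2^2,280)=200, bounds=[0,200]
  i=3: D_i=min(50*2^3,280)=280, bounds=[0,280]
  i=4: D_i=min(50*2^4,280)=280, bounds=[0,280]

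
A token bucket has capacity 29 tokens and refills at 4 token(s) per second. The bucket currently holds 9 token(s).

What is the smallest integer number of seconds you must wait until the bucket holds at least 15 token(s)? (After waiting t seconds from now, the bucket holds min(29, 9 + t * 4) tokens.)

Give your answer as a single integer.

Need 9 + t * 4 >= 15, so t >= 6/4.
Smallest integer t = ceil(6/4) = 2.

Answer: 2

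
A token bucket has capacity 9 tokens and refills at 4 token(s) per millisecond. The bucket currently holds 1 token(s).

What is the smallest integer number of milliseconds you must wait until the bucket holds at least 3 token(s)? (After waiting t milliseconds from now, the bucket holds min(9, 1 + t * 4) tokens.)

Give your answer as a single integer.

Answer: 1

Derivation:
Need 1 + t * 4 >= 3, so t >= 2/4.
Smallest integer t = ceil(2/4) = 1.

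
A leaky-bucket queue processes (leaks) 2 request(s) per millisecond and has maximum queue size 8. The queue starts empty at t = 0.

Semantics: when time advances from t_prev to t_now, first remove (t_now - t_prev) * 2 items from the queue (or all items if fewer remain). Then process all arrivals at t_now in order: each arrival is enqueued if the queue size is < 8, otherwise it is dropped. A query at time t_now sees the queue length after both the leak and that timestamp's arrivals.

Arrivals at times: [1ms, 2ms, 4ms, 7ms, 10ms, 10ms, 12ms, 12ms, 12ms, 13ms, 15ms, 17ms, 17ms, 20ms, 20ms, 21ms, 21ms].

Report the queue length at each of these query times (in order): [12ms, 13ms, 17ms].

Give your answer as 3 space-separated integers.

Queue lengths at query times:
  query t=12ms: backlog = 3
  query t=13ms: backlog = 2
  query t=17ms: backlog = 2

Answer: 3 2 2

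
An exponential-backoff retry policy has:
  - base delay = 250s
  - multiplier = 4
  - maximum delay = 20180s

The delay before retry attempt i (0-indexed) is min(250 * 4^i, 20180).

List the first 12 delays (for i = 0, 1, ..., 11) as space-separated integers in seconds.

Answer: 250 1000 4000 16000 20180 20180 20180 20180 20180 20180 20180 20180

Derivation:
Computing each delay:
  i=0: min(250*4^0, 20180) = 250
  i=1: min(250*4^1, 20180) = 1000
  i=2: min(250*4^2, 20180) = 4000
  i=3: min(250*4^3, 20180) = 16000
  i=4: min(250*4^4, 20180) = 20180
  i=5: min(250*4^5, 20180) = 20180
  i=6: min(250*4^6, 20180) = 20180
  i=7: min(250*4^7, 20180) = 20180
  i=8: min(250*4^8, 20180) = 20180
  i=9: min(250*4^9, 20180) = 20180
  i=10: min(250*4^10, 20180) = 20180
  i=11: min(250*4^11, 20180) = 20180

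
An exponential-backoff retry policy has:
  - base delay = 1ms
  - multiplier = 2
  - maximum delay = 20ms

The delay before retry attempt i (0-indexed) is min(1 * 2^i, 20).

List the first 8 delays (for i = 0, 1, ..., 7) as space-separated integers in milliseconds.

Answer: 1 2 4 8 16 20 20 20

Derivation:
Computing each delay:
  i=0: min(1*2^0, 20) = 1
  i=1: min(1*2^1, 20) = 2
  i=2: min(1*2^2, 20) = 4
  i=3: min(1*2^3, 20) = 8
  i=4: min(1*2^4, 20) = 16
  i=5: min(1*2^5, 20) = 20
  i=6: min(1*2^6, 20) = 20
  i=7: min(1*2^7, 20) = 20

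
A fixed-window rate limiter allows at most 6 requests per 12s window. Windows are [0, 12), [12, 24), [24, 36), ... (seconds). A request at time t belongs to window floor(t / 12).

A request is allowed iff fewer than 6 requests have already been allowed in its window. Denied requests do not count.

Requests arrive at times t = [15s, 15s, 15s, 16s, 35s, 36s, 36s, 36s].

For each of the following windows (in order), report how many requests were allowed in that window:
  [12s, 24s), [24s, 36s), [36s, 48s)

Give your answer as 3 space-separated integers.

Processing requests:
  req#1 t=15s (window 1): ALLOW
  req#2 t=15s (window 1): ALLOW
  req#3 t=15s (window 1): ALLOW
  req#4 t=16s (window 1): ALLOW
  req#5 t=35s (window 2): ALLOW
  req#6 t=36s (window 3): ALLOW
  req#7 t=36s (window 3): ALLOW
  req#8 t=36s (window 3): ALLOW

Allowed counts by window: 4 1 3

Answer: 4 1 3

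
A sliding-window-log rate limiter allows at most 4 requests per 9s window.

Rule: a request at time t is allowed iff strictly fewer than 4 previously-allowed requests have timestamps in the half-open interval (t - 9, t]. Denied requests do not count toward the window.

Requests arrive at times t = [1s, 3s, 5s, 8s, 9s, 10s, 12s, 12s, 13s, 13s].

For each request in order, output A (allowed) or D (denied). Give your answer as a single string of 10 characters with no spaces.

Answer: AAAADAADDD

Derivation:
Tracking allowed requests in the window:
  req#1 t=1s: ALLOW
  req#2 t=3s: ALLOW
  req#3 t=5s: ALLOW
  req#4 t=8s: ALLOW
  req#5 t=9s: DENY
  req#6 t=10s: ALLOW
  req#7 t=12s: ALLOW
  req#8 t=12s: DENY
  req#9 t=13s: DENY
  req#10 t=13s: DENY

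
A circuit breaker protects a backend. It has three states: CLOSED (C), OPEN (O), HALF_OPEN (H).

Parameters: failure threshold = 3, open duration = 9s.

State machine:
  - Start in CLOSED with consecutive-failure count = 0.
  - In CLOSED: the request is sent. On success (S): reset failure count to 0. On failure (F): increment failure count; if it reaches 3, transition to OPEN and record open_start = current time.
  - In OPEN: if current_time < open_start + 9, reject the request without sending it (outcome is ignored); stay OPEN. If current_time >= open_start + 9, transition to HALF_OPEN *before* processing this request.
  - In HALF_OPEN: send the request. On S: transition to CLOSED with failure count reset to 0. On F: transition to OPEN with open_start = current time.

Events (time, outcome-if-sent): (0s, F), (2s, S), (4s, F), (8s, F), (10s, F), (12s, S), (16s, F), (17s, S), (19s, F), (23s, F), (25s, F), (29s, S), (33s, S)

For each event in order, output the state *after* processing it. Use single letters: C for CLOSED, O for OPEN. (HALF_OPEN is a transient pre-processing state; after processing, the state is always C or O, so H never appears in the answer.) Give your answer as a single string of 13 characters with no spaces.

State after each event:
  event#1 t=0s outcome=F: state=CLOSED
  event#2 t=2s outcome=S: state=CLOSED
  event#3 t=4s outcome=F: state=CLOSED
  event#4 t=8s outcome=F: state=CLOSED
  event#5 t=10s outcome=F: state=OPEN
  event#6 t=12s outcome=S: state=OPEN
  event#7 t=16s outcome=F: state=OPEN
  event#8 t=17s outcome=S: state=OPEN
  event#9 t=19s outcome=F: state=OPEN
  event#10 t=23s outcome=F: state=OPEN
  event#11 t=25s outcome=F: state=OPEN
  event#12 t=29s outcome=S: state=CLOSED
  event#13 t=33s outcome=S: state=CLOSED

Answer: CCCCOOOOOOOCC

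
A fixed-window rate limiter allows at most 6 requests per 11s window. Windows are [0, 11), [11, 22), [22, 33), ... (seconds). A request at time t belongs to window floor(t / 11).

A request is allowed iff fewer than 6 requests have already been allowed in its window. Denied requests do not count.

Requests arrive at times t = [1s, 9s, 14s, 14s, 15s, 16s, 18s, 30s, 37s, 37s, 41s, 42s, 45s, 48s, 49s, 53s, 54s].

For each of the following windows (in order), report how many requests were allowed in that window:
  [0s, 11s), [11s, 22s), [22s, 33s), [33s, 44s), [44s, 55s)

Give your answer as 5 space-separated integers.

Answer: 2 5 1 4 5

Derivation:
Processing requests:
  req#1 t=1s (window 0): ALLOW
  req#2 t=9s (window 0): ALLOW
  req#3 t=14s (window 1): ALLOW
  req#4 t=14s (window 1): ALLOW
  req#5 t=15s (window 1): ALLOW
  req#6 t=16s (window 1): ALLOW
  req#7 t=18s (window 1): ALLOW
  req#8 t=30s (window 2): ALLOW
  req#9 t=37s (window 3): ALLOW
  req#10 t=37s (window 3): ALLOW
  req#11 t=41s (window 3): ALLOW
  req#12 t=42s (window 3): ALLOW
  req#13 t=45s (window 4): ALLOW
  req#14 t=48s (window 4): ALLOW
  req#15 t=49s (window 4): ALLOW
  req#16 t=53s (window 4): ALLOW
  req#17 t=54s (window 4): ALLOW

Allowed counts by window: 2 5 1 4 5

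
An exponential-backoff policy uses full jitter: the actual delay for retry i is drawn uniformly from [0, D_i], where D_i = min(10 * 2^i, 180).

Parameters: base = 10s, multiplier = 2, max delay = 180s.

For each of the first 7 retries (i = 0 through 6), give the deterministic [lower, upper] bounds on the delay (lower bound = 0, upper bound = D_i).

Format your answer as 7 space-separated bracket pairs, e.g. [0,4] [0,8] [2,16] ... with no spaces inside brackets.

Computing bounds per retry:
  i=0: D_i=min(10*2^0,180)=10, bounds=[0,10]
  i=1: D_i=min(10*2^1,180)=20, bounds=[0,20]
  i=2: D_i=min(10*2^2,180)=40, bounds=[0,40]
  i=3: D_i=min(10*2^3,180)=80, bounds=[0,80]
  i=4: D_i=min(10*2^4,180)=160, bounds=[0,160]
  i=5: D_i=min(10*2^5,180)=180, bounds=[0,180]
  i=6: D_i=min(10*2^6,180)=180, bounds=[0,180]

Answer: [0,10] [0,20] [0,40] [0,80] [0,160] [0,180] [0,180]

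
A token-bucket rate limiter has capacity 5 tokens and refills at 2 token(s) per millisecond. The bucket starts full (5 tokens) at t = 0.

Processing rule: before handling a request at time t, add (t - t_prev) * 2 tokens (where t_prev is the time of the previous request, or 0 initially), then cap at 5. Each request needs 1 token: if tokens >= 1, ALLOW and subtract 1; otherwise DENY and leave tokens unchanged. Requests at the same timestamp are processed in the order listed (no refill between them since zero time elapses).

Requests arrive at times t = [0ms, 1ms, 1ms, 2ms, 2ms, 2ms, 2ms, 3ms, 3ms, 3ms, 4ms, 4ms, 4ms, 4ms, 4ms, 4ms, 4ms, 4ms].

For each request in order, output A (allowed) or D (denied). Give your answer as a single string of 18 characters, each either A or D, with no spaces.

Answer: AAAAAAAAAAAADDDDDD

Derivation:
Simulating step by step:
  req#1 t=0ms: ALLOW
  req#2 t=1ms: ALLOW
  req#3 t=1ms: ALLOW
  req#4 t=2ms: ALLOW
  req#5 t=2ms: ALLOW
  req#6 t=2ms: ALLOW
  req#7 t=2ms: ALLOW
  req#8 t=3ms: ALLOW
  req#9 t=3ms: ALLOW
  req#10 t=3ms: ALLOW
  req#11 t=4ms: ALLOW
  req#12 t=4ms: ALLOW
  req#13 t=4ms: DENY
  req#14 t=4ms: DENY
  req#15 t=4ms: DENY
  req#16 t=4ms: DENY
  req#17 t=4ms: DENY
  req#18 t=4ms: DENY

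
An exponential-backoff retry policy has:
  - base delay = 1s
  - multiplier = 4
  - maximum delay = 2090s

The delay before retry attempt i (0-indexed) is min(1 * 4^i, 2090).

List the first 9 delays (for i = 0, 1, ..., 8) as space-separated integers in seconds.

Computing each delay:
  i=0: min(1*4^0, 2090) = 1
  i=1: min(1*4^1, 2090) = 4
  i=2: min(1*4^2, 2090) = 16
  i=3: min(1*4^3, 2090) = 64
  i=4: min(1*4^4, 2090) = 256
  i=5: min(1*4^5, 2090) = 1024
  i=6: min(1*4^6, 2090) = 2090
  i=7: min(1*4^7, 2090) = 2090
  i=8: min(1*4^8, 2090) = 2090

Answer: 1 4 16 64 256 1024 2090 2090 2090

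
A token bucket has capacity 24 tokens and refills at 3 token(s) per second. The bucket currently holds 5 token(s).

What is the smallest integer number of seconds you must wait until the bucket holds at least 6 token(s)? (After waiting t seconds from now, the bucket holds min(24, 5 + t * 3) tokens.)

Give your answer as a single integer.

Need 5 + t * 3 >= 6, so t >= 1/3.
Smallest integer t = ceil(1/3) = 1.

Answer: 1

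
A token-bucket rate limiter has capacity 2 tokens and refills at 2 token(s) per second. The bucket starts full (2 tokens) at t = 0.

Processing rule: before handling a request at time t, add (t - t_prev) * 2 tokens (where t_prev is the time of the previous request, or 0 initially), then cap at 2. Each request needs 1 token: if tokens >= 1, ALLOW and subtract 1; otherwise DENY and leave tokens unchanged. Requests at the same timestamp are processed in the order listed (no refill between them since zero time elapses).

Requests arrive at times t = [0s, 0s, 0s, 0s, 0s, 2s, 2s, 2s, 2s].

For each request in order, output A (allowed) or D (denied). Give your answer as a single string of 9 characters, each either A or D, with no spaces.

Answer: AADDDAADD

Derivation:
Simulating step by step:
  req#1 t=0s: ALLOW
  req#2 t=0s: ALLOW
  req#3 t=0s: DENY
  req#4 t=0s: DENY
  req#5 t=0s: DENY
  req#6 t=2s: ALLOW
  req#7 t=2s: ALLOW
  req#8 t=2s: DENY
  req#9 t=2s: DENY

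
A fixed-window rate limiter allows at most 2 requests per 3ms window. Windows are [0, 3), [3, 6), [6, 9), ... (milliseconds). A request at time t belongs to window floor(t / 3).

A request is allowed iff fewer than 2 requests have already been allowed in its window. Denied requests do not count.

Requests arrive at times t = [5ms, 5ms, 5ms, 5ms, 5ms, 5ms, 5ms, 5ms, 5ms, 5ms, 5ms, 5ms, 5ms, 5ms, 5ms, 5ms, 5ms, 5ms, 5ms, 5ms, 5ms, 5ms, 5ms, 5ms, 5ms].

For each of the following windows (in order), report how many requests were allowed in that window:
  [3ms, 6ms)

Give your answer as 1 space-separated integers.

Answer: 2

Derivation:
Processing requests:
  req#1 t=5ms (window 1): ALLOW
  req#2 t=5ms (window 1): ALLOW
  req#3 t=5ms (window 1): DENY
  req#4 t=5ms (window 1): DENY
  req#5 t=5ms (window 1): DENY
  req#6 t=5ms (window 1): DENY
  req#7 t=5ms (window 1): DENY
  req#8 t=5ms (window 1): DENY
  req#9 t=5ms (window 1): DENY
  req#10 t=5ms (window 1): DENY
  req#11 t=5ms (window 1): DENY
  req#12 t=5ms (window 1): DENY
  req#13 t=5ms (window 1): DENY
  req#14 t=5ms (window 1): DENY
  req#15 t=5ms (window 1): DENY
  req#16 t=5ms (window 1): DENY
  req#17 t=5ms (window 1): DENY
  req#18 t=5ms (window 1): DENY
  req#19 t=5ms (window 1): DENY
  req#20 t=5ms (window 1): DENY
  req#21 t=5ms (window 1): DENY
  req#22 t=5ms (window 1): DENY
  req#23 t=5ms (window 1): DENY
  req#24 t=5ms (window 1): DENY
  req#25 t=5ms (window 1): DENY

Allowed counts by window: 2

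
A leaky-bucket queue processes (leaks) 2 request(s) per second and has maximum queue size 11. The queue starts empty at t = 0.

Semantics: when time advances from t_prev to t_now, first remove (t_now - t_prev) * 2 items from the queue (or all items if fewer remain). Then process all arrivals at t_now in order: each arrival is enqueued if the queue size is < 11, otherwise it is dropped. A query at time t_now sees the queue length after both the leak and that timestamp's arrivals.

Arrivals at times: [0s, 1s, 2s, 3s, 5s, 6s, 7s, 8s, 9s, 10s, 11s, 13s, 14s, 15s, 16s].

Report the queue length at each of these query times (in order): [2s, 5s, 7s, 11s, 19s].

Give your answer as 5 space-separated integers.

Answer: 1 1 1 1 0

Derivation:
Queue lengths at query times:
  query t=2s: backlog = 1
  query t=5s: backlog = 1
  query t=7s: backlog = 1
  query t=11s: backlog = 1
  query t=19s: backlog = 0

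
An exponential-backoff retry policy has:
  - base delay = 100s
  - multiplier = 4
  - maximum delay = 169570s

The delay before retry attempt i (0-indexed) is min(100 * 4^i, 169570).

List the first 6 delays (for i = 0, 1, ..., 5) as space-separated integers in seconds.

Answer: 100 400 1600 6400 25600 102400

Derivation:
Computing each delay:
  i=0: min(100*4^0, 169570) = 100
  i=1: min(100*4^1, 169570) = 400
  i=2: min(100*4^2, 169570) = 1600
  i=3: min(100*4^3, 169570) = 6400
  i=4: min(100*4^4, 169570) = 25600
  i=5: min(100*4^5, 169570) = 102400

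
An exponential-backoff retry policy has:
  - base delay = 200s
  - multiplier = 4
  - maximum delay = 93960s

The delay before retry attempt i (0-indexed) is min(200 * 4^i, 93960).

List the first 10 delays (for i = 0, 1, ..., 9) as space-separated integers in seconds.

Computing each delay:
  i=0: min(200*4^0, 93960) = 200
  i=1: min(200*4^1, 93960) = 800
  i=2: min(200*4^2, 93960) = 3200
  i=3: min(200*4^3, 93960) = 12800
  i=4: min(200*4^4, 93960) = 51200
  i=5: min(200*4^5, 93960) = 93960
  i=6: min(200*4^6, 93960) = 93960
  i=7: min(200*4^7, 93960) = 93960
  i=8: min(200*4^8, 93960) = 93960
  i=9: min(200*4^9, 93960) = 93960

Answer: 200 800 3200 12800 51200 93960 93960 93960 93960 93960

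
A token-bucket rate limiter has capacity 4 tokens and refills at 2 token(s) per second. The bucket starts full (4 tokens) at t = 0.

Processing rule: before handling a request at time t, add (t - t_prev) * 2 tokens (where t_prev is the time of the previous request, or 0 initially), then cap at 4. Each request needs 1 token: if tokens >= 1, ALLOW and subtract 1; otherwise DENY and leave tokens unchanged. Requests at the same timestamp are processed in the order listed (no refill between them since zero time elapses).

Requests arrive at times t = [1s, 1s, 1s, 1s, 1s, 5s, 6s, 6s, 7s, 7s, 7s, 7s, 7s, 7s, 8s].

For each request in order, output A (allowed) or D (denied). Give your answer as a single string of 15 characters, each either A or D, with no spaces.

Simulating step by step:
  req#1 t=1s: ALLOW
  req#2 t=1s: ALLOW
  req#3 t=1s: ALLOW
  req#4 t=1s: ALLOW
  req#5 t=1s: DENY
  req#6 t=5s: ALLOW
  req#7 t=6s: ALLOW
  req#8 t=6s: ALLOW
  req#9 t=7s: ALLOW
  req#10 t=7s: ALLOW
  req#11 t=7s: ALLOW
  req#12 t=7s: ALLOW
  req#13 t=7s: DENY
  req#14 t=7s: DENY
  req#15 t=8s: ALLOW

Answer: AAAADAAAAAAADDA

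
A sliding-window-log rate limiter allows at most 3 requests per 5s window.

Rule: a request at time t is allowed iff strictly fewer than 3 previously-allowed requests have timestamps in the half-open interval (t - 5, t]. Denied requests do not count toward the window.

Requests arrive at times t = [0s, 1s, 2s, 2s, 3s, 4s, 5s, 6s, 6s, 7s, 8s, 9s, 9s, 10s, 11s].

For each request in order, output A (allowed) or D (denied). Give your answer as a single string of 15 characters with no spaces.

Tracking allowed requests in the window:
  req#1 t=0s: ALLOW
  req#2 t=1s: ALLOW
  req#3 t=2s: ALLOW
  req#4 t=2s: DENY
  req#5 t=3s: DENY
  req#6 t=4s: DENY
  req#7 t=5s: ALLOW
  req#8 t=6s: ALLOW
  req#9 t=6s: DENY
  req#10 t=7s: ALLOW
  req#11 t=8s: DENY
  req#12 t=9s: DENY
  req#13 t=9s: DENY
  req#14 t=10s: ALLOW
  req#15 t=11s: ALLOW

Answer: AAADDDAADADDDAA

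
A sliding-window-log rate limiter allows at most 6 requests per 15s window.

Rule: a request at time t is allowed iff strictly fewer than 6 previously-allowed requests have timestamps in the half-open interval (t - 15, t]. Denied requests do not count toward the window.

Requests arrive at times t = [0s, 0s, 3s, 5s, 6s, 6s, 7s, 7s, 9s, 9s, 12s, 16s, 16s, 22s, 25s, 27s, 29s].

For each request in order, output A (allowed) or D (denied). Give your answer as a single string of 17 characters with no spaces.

Answer: AAAAAADDDDDAAAAAA

Derivation:
Tracking allowed requests in the window:
  req#1 t=0s: ALLOW
  req#2 t=0s: ALLOW
  req#3 t=3s: ALLOW
  req#4 t=5s: ALLOW
  req#5 t=6s: ALLOW
  req#6 t=6s: ALLOW
  req#7 t=7s: DENY
  req#8 t=7s: DENY
  req#9 t=9s: DENY
  req#10 t=9s: DENY
  req#11 t=12s: DENY
  req#12 t=16s: ALLOW
  req#13 t=16s: ALLOW
  req#14 t=22s: ALLOW
  req#15 t=25s: ALLOW
  req#16 t=27s: ALLOW
  req#17 t=29s: ALLOW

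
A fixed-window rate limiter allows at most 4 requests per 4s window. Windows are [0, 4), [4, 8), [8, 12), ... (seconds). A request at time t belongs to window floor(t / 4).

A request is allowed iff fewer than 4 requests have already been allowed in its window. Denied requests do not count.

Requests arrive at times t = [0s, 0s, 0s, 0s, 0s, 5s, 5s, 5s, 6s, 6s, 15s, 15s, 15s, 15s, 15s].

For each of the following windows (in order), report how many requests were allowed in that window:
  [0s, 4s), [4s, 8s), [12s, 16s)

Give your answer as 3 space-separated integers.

Processing requests:
  req#1 t=0s (window 0): ALLOW
  req#2 t=0s (window 0): ALLOW
  req#3 t=0s (window 0): ALLOW
  req#4 t=0s (window 0): ALLOW
  req#5 t=0s (window 0): DENY
  req#6 t=5s (window 1): ALLOW
  req#7 t=5s (window 1): ALLOW
  req#8 t=5s (window 1): ALLOW
  req#9 t=6s (window 1): ALLOW
  req#10 t=6s (window 1): DENY
  req#11 t=15s (window 3): ALLOW
  req#12 t=15s (window 3): ALLOW
  req#13 t=15s (window 3): ALLOW
  req#14 t=15s (window 3): ALLOW
  req#15 t=15s (window 3): DENY

Allowed counts by window: 4 4 4

Answer: 4 4 4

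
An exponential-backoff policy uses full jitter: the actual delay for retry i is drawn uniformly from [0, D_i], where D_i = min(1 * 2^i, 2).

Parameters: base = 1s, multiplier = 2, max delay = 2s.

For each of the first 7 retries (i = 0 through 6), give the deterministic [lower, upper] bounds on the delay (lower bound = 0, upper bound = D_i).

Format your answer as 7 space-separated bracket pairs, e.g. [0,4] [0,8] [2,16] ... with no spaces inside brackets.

Computing bounds per retry:
  i=0: D_i=min(1*2^0,2)=1, bounds=[0,1]
  i=1: D_i=min(1*2^1,2)=2, bounds=[0,2]
  i=2: D_i=min(1*2^2,2)=2, bounds=[0,2]
  i=3: D_i=min(1*2^3,2)=2, bounds=[0,2]
  i=4: D_i=min(1*2^4,2)=2, bounds=[0,2]
  i=5: D_i=min(1*2^5,2)=2, bounds=[0,2]
  i=6: D_i=min(1*2^6,2)=2, bounds=[0,2]

Answer: [0,1] [0,2] [0,2] [0,2] [0,2] [0,2] [0,2]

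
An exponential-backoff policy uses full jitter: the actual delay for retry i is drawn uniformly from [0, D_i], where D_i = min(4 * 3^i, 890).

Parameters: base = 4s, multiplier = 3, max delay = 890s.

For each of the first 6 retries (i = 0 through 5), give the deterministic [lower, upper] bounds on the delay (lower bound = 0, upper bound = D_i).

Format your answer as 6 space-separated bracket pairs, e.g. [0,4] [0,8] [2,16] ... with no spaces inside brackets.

Computing bounds per retry:
  i=0: D_i=min(4*3^0,890)=4, bounds=[0,4]
  i=1: D_i=min(4*3^1,890)=12, bounds=[0,12]
  i=2: D_i=min(4*3^2,890)=36, bounds=[0,36]
  i=3: D_i=min(4*3^3,890)=108, bounds=[0,108]
  i=4: D_i=min(4*3^4,890)=324, bounds=[0,324]
  i=5: D_i=min(4*3^5,890)=890, bounds=[0,890]

Answer: [0,4] [0,12] [0,36] [0,108] [0,324] [0,890]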